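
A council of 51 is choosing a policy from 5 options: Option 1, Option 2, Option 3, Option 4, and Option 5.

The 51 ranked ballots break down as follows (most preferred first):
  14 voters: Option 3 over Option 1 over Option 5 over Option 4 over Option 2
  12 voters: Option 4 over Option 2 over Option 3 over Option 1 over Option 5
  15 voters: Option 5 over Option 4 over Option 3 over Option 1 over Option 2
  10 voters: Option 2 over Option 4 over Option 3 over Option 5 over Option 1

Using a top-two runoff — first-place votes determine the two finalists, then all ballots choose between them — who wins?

Round 1 first-place votes: Option 1 0, Option 2 10, Option 3 14, Option 4 12, Option 5 15. Option 5 and Option 3 advance.
Runoff: Option 5 is ranked above Option 3 on 15 ballots, Option 3 above Option 5 on 36.

Option 3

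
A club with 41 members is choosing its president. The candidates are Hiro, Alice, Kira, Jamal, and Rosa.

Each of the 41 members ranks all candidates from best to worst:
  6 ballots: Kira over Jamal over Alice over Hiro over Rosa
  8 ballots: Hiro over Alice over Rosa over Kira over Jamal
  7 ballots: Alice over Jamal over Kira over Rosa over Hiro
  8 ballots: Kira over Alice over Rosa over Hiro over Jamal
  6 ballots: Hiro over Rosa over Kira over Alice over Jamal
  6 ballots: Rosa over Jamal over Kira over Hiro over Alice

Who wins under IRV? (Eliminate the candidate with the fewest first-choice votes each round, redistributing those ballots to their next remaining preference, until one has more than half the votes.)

Round 1: Hiro 14, Alice 7, Kira 14, Jamal 0, Rosa 6. Jamal eliminated.
Round 2: Hiro 14, Alice 7, Kira 14, Rosa 6. Rosa eliminated.
Round 3: Hiro 14, Alice 7, Kira 20. Alice eliminated.
Round 4: Hiro 14, Kira 27. Kira has a majority (≥21).

Kira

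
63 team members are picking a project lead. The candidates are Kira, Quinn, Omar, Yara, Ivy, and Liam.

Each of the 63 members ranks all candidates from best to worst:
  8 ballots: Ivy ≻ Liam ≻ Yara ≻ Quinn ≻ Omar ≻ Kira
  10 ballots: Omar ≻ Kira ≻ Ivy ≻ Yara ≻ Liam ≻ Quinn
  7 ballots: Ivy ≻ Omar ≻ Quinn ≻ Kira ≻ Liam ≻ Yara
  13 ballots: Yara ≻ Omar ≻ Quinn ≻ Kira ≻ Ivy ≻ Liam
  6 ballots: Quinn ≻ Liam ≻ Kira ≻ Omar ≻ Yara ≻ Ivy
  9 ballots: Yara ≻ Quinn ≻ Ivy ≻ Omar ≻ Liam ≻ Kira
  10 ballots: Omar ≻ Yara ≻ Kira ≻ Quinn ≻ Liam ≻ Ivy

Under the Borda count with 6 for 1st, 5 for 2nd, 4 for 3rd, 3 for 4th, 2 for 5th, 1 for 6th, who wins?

Kira: 8×1 + 10×5 + 7×3 + 13×3 + 6×4 + 9×1 + 10×4 = 191
Quinn: 8×3 + 10×1 + 7×4 + 13×4 + 6×6 + 9×5 + 10×3 = 225
Omar: 8×2 + 10×6 + 7×5 + 13×5 + 6×3 + 9×3 + 10×6 = 281
Yara: 8×4 + 10×3 + 7×1 + 13×6 + 6×2 + 9×6 + 10×5 = 263
Ivy: 8×6 + 10×4 + 7×6 + 13×2 + 6×1 + 9×4 + 10×1 = 208
Liam: 8×5 + 10×2 + 7×2 + 13×1 + 6×5 + 9×2 + 10×2 = 155

Omar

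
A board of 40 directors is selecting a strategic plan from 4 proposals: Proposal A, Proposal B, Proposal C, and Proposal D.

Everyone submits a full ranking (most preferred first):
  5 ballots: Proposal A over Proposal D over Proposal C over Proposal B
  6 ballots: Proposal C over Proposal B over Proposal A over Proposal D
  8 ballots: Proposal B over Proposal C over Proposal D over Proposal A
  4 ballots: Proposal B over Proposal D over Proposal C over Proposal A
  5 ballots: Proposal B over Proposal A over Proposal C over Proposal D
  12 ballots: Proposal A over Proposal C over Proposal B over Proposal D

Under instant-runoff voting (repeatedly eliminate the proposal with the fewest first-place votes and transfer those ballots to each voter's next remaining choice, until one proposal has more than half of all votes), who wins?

Proposal B

Round 1: Proposal A 17, Proposal B 17, Proposal C 6, Proposal D 0. Proposal D eliminated.
Round 2: Proposal A 17, Proposal B 17, Proposal C 6. Proposal C eliminated.
Round 3: Proposal A 17, Proposal B 23. Proposal B has a majority (≥21).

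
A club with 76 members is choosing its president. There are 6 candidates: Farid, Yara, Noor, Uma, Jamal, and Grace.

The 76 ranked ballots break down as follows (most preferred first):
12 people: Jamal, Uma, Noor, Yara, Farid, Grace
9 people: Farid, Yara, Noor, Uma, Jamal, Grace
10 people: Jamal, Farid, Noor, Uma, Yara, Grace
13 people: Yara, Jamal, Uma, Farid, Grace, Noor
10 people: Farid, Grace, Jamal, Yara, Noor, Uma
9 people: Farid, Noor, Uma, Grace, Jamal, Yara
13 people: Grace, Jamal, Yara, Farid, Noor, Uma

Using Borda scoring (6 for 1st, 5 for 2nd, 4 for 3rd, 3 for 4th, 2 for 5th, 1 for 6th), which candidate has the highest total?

Jamal

Farid: 12×2 + 9×6 + 10×5 + 13×3 + 10×6 + 9×6 + 13×3 = 320
Yara: 12×3 + 9×5 + 10×2 + 13×6 + 10×3 + 9×1 + 13×4 = 270
Noor: 12×4 + 9×4 + 10×4 + 13×1 + 10×2 + 9×5 + 13×2 = 228
Uma: 12×5 + 9×3 + 10×3 + 13×4 + 10×1 + 9×4 + 13×1 = 228
Jamal: 12×6 + 9×2 + 10×6 + 13×5 + 10×4 + 9×2 + 13×5 = 338
Grace: 12×1 + 9×1 + 10×1 + 13×2 + 10×5 + 9×3 + 13×6 = 212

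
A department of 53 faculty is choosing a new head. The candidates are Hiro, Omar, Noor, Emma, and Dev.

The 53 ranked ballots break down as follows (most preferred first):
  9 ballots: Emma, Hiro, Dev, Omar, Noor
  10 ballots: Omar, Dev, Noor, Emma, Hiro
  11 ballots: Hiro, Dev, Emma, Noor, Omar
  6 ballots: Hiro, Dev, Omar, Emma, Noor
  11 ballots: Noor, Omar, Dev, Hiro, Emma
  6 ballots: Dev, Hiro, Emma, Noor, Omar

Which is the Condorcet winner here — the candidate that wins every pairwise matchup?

Dev

Dev vs Hiro: 27–26
Dev vs Omar: 32–21
Dev vs Noor: 42–11
Dev vs Emma: 44–9
Dev beats every other candidate.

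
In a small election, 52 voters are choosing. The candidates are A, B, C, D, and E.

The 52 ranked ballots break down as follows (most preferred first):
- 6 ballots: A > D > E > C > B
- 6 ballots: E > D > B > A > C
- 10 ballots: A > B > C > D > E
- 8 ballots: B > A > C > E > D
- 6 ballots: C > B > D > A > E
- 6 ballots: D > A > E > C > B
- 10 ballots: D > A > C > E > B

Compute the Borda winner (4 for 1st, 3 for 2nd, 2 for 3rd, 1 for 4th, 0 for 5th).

A

A: 6×4 + 6×1 + 10×4 + 8×3 + 6×1 + 6×3 + 10×3 = 148
B: 6×0 + 6×2 + 10×3 + 8×4 + 6×3 + 6×0 + 10×0 = 92
C: 6×1 + 6×0 + 10×2 + 8×2 + 6×4 + 6×1 + 10×2 = 92
D: 6×3 + 6×3 + 10×1 + 8×0 + 6×2 + 6×4 + 10×4 = 122
E: 6×2 + 6×4 + 10×0 + 8×1 + 6×0 + 6×2 + 10×1 = 66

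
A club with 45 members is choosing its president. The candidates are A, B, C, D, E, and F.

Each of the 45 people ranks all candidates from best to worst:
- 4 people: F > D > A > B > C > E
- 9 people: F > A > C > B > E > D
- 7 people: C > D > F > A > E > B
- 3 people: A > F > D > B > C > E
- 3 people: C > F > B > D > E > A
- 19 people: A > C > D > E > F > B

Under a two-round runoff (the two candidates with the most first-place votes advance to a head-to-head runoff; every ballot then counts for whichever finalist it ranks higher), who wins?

F

Round 1 first-place votes: A 22, B 0, C 10, D 0, E 0, F 13. A and F advance.
Runoff: A is ranked above F on 22 ballots, F above A on 23.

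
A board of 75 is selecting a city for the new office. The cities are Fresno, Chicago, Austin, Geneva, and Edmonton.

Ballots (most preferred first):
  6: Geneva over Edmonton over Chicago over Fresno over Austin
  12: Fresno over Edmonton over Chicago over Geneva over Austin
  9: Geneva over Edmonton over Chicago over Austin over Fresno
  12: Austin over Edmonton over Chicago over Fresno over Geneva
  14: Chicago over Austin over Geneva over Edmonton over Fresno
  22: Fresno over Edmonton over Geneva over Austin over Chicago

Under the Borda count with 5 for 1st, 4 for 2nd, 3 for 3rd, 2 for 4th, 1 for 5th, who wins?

Fresno: 6×2 + 12×5 + 9×1 + 12×2 + 14×1 + 22×5 = 229
Chicago: 6×3 + 12×3 + 9×3 + 12×3 + 14×5 + 22×1 = 209
Austin: 6×1 + 12×1 + 9×2 + 12×5 + 14×4 + 22×2 = 196
Geneva: 6×5 + 12×2 + 9×5 + 12×1 + 14×3 + 22×3 = 219
Edmonton: 6×4 + 12×4 + 9×4 + 12×4 + 14×2 + 22×4 = 272

Edmonton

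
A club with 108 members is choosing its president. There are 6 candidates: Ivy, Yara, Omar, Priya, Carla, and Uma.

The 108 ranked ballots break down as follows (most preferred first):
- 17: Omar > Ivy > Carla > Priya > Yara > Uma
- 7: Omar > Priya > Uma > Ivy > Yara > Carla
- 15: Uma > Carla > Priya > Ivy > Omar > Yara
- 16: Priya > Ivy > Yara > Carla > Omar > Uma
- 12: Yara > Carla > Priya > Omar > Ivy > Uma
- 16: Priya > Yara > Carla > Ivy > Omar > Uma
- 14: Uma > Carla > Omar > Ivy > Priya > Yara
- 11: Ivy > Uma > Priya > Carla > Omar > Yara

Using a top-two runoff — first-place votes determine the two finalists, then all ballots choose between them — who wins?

Round 1 first-place votes: Ivy 11, Yara 12, Omar 24, Priya 32, Carla 0, Uma 29. Priya and Uma advance.
Runoff: Priya is ranked above Uma on 68 ballots, Uma above Priya on 40.

Priya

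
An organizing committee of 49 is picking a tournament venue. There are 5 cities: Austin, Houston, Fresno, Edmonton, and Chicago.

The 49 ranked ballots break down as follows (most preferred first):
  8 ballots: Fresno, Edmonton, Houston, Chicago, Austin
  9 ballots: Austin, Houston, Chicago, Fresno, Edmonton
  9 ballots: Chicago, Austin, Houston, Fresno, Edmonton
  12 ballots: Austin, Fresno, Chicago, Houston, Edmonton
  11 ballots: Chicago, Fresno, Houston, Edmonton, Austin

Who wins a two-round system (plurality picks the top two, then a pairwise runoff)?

Round 1 first-place votes: Austin 21, Houston 0, Fresno 8, Edmonton 0, Chicago 20. Austin and Chicago advance.
Runoff: Austin is ranked above Chicago on 21 ballots, Chicago above Austin on 28.

Chicago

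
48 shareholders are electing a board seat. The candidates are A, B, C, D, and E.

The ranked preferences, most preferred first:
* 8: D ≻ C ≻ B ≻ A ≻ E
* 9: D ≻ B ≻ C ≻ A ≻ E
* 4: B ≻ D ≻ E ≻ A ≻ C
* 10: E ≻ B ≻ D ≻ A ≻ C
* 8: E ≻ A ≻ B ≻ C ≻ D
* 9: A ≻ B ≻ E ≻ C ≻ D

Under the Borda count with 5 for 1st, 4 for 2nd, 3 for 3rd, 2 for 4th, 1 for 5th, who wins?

A: 8×2 + 9×2 + 4×2 + 10×2 + 8×4 + 9×5 = 139
B: 8×3 + 9×4 + 4×5 + 10×4 + 8×3 + 9×4 = 180
C: 8×4 + 9×3 + 4×1 + 10×1 + 8×2 + 9×2 = 107
D: 8×5 + 9×5 + 4×4 + 10×3 + 8×1 + 9×1 = 148
E: 8×1 + 9×1 + 4×3 + 10×5 + 8×5 + 9×3 = 146

B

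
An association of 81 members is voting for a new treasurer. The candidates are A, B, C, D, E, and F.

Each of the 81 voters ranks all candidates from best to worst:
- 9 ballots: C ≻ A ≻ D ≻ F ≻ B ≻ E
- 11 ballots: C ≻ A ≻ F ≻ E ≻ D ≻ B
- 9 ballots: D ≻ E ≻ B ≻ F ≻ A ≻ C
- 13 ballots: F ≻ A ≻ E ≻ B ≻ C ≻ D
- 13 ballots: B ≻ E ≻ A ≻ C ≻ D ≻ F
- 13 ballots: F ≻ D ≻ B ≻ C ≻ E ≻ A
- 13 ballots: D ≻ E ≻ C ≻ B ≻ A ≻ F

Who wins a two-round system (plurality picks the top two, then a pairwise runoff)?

Round 1 first-place votes: A 0, B 13, C 20, D 22, E 0, F 26. F and D advance.
Runoff: F is ranked above D on 37 ballots, D above F on 44.

D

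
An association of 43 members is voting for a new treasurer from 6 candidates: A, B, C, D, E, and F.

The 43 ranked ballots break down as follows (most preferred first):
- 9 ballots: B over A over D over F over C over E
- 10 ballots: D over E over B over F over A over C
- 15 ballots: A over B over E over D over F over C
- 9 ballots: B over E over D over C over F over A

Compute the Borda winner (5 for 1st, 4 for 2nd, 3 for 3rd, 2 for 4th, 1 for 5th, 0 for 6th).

A: 9×4 + 10×1 + 15×5 + 9×0 = 121
B: 9×5 + 10×3 + 15×4 + 9×5 = 180
C: 9×1 + 10×0 + 15×0 + 9×2 = 27
D: 9×3 + 10×5 + 15×2 + 9×3 = 134
E: 9×0 + 10×4 + 15×3 + 9×4 = 121
F: 9×2 + 10×2 + 15×1 + 9×1 = 62

B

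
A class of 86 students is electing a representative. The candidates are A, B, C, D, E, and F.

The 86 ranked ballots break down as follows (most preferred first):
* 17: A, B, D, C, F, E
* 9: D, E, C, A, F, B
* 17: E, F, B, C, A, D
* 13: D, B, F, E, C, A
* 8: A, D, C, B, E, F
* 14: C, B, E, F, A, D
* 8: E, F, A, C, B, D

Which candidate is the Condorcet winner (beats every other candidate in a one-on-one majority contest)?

B vs A: 44–42
B vs C: 47–39
B vs D: 56–30
B vs E: 52–34
B vs F: 52–34
B beats every other candidate.

B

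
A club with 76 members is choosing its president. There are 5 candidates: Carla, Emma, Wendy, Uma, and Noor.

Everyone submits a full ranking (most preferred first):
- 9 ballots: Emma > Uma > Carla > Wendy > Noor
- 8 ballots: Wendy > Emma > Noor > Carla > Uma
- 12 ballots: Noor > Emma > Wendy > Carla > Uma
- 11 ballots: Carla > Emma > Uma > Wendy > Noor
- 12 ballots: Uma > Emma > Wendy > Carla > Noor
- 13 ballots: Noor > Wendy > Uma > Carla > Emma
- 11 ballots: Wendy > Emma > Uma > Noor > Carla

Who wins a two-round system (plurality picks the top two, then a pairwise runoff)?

Wendy

Round 1 first-place votes: Carla 11, Emma 9, Wendy 19, Uma 12, Noor 25. Noor and Wendy advance.
Runoff: Noor is ranked above Wendy on 25 ballots, Wendy above Noor on 51.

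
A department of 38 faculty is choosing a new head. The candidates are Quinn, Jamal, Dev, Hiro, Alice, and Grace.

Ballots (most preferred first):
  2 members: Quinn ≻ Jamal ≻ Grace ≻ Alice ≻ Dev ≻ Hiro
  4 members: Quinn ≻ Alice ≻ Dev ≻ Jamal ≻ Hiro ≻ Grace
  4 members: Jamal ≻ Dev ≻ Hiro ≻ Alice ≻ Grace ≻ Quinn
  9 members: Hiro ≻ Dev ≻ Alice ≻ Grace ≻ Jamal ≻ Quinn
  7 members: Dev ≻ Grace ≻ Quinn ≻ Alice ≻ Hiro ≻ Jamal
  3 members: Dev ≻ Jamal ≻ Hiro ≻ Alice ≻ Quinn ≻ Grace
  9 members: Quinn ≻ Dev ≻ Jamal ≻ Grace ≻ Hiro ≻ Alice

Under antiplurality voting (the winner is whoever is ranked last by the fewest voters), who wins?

Dev

Last-place votes: Quinn 13, Jamal 7, Dev 0, Hiro 2, Alice 9, Grace 7.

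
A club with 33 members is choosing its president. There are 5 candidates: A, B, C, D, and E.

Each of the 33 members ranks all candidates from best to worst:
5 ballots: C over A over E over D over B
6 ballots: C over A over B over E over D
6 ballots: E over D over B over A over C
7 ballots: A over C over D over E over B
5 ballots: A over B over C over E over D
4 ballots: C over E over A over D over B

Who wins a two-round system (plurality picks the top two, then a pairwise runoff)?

Round 1 first-place votes: A 12, B 0, C 15, D 0, E 6. C and A advance.
Runoff: C is ranked above A on 15 ballots, A above C on 18.

A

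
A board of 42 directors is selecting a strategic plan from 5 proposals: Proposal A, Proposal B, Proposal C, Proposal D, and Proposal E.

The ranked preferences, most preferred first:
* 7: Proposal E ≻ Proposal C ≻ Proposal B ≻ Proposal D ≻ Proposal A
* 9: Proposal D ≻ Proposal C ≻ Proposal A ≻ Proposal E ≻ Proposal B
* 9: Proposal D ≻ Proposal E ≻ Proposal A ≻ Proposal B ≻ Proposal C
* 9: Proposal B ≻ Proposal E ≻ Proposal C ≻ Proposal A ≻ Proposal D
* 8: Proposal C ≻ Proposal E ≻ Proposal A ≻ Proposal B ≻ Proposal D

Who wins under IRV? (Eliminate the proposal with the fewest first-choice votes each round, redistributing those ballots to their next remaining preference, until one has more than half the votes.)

Round 1: Proposal A 0, Proposal B 9, Proposal C 8, Proposal D 18, Proposal E 7. Proposal A eliminated.
Round 2: Proposal B 9, Proposal C 8, Proposal D 18, Proposal E 7. Proposal E eliminated.
Round 3: Proposal B 9, Proposal C 15, Proposal D 18. Proposal B eliminated.
Round 4: Proposal C 24, Proposal D 18. Proposal C has a majority (≥22).

Proposal C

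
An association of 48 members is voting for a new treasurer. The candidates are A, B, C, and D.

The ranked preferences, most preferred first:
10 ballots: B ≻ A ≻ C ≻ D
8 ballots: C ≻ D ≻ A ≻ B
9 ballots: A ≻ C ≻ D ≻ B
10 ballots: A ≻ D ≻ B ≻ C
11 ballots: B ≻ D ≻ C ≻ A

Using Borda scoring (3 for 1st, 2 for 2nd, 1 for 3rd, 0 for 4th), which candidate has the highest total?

A: 10×2 + 8×1 + 9×3 + 10×3 + 11×0 = 85
B: 10×3 + 8×0 + 9×0 + 10×1 + 11×3 = 73
C: 10×1 + 8×3 + 9×2 + 10×0 + 11×1 = 63
D: 10×0 + 8×2 + 9×1 + 10×2 + 11×2 = 67

A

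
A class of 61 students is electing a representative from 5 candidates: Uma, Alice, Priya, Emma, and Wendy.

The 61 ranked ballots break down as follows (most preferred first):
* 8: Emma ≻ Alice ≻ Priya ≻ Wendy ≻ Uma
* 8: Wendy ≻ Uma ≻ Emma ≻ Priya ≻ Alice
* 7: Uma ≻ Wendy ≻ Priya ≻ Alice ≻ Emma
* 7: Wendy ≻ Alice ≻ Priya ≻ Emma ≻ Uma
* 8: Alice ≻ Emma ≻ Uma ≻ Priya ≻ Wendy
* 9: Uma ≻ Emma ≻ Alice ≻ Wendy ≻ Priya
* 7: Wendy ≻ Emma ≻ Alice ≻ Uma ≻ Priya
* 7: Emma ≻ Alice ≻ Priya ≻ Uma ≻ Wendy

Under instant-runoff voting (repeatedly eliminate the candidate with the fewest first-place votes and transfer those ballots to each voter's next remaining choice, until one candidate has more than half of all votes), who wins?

Emma

Round 1: Uma 16, Alice 8, Priya 0, Emma 15, Wendy 22. Priya eliminated.
Round 2: Uma 16, Alice 8, Emma 15, Wendy 22. Alice eliminated.
Round 3: Uma 16, Emma 23, Wendy 22. Uma eliminated.
Round 4: Emma 32, Wendy 29. Emma has a majority (≥31).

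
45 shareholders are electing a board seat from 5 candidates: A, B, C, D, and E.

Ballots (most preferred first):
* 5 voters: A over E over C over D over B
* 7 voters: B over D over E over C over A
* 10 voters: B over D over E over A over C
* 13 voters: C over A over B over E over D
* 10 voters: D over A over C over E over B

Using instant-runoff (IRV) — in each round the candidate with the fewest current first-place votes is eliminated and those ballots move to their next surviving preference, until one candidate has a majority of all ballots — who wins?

Round 1: A 5, B 17, C 13, D 10, E 0. E eliminated.
Round 2: A 5, B 17, C 13, D 10. A eliminated.
Round 3: B 17, C 18, D 10. D eliminated.
Round 4: B 17, C 28. C has a majority (≥23).

C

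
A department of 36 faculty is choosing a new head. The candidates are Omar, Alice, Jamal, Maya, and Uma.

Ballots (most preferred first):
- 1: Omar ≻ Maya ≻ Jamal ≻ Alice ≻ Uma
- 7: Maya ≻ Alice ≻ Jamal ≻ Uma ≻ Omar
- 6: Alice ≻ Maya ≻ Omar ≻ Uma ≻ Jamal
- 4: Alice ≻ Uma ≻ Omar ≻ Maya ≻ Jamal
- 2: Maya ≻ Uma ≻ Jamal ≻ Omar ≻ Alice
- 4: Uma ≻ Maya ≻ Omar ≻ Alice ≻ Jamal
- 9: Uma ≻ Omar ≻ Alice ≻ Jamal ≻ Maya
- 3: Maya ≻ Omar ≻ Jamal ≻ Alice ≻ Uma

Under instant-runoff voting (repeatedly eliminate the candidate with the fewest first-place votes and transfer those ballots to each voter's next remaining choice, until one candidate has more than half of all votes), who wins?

Maya

Round 1: Omar 1, Alice 10, Jamal 0, Maya 12, Uma 13. Jamal eliminated.
Round 2: Omar 1, Alice 10, Maya 12, Uma 13. Omar eliminated.
Round 3: Alice 10, Maya 13, Uma 13. Alice eliminated.
Round 4: Maya 19, Uma 17. Maya has a majority (≥19).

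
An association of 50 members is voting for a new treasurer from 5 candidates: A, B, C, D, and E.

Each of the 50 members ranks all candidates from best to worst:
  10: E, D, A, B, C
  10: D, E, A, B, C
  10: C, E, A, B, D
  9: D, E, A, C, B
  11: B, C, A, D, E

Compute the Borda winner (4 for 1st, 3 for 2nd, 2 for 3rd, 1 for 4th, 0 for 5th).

E

A: 10×2 + 10×2 + 10×2 + 9×2 + 11×2 = 100
B: 10×1 + 10×1 + 10×1 + 9×0 + 11×4 = 74
C: 10×0 + 10×0 + 10×4 + 9×1 + 11×3 = 82
D: 10×3 + 10×4 + 10×0 + 9×4 + 11×1 = 117
E: 10×4 + 10×3 + 10×3 + 9×3 + 11×0 = 127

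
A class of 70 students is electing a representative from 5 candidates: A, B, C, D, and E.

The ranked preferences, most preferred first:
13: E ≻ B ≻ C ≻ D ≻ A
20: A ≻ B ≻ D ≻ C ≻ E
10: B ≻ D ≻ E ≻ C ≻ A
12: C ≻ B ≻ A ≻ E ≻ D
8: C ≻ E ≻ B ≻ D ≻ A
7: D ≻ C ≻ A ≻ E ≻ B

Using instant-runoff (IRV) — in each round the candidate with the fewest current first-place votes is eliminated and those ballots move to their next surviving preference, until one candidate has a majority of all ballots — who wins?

Round 1: A 20, B 10, C 20, D 7, E 13. D eliminated.
Round 2: A 20, B 10, C 27, E 13. B eliminated.
Round 3: A 20, C 27, E 23. A eliminated.
Round 4: C 47, E 23. C has a majority (≥36).

C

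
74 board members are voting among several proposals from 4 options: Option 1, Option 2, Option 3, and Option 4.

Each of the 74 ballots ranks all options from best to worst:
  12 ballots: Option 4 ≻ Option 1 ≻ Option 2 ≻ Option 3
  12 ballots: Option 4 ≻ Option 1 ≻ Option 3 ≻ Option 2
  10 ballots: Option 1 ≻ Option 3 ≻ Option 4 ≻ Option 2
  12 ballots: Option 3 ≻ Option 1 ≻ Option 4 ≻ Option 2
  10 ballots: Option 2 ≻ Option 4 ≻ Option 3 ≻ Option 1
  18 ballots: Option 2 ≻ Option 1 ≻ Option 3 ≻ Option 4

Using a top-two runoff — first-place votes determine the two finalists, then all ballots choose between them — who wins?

Option 4

Round 1 first-place votes: Option 1 10, Option 2 28, Option 3 12, Option 4 24. Option 2 and Option 4 advance.
Runoff: Option 2 is ranked above Option 4 on 28 ballots, Option 4 above Option 2 on 46.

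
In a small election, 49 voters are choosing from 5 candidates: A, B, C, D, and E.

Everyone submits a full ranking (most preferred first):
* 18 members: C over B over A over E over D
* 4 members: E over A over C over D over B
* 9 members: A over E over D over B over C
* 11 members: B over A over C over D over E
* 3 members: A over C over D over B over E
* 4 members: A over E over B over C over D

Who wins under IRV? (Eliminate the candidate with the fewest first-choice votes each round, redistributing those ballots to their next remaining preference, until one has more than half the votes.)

Round 1: A 16, B 11, C 18, D 0, E 4. D eliminated.
Round 2: A 16, B 11, C 18, E 4. E eliminated.
Round 3: A 20, B 11, C 18. B eliminated.
Round 4: A 31, C 18. A has a majority (≥25).

A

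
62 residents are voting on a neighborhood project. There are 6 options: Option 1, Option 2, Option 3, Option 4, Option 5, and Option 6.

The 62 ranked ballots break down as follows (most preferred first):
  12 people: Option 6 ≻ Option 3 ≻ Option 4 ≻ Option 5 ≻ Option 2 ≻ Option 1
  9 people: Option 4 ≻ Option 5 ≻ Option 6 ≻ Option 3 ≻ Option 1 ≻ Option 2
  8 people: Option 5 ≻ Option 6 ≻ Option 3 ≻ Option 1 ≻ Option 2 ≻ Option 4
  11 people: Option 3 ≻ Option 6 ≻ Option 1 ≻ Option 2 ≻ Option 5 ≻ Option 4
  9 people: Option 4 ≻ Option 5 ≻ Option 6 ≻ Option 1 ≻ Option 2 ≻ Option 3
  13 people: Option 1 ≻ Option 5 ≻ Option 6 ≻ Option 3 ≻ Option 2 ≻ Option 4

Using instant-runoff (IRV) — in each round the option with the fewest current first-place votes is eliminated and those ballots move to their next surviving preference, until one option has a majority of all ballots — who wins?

Option 6

Round 1: Option 1 13, Option 2 0, Option 3 11, Option 4 18, Option 5 8, Option 6 12. Option 2 eliminated.
Round 2: Option 1 13, Option 3 11, Option 4 18, Option 5 8, Option 6 12. Option 5 eliminated.
Round 3: Option 1 13, Option 3 11, Option 4 18, Option 6 20. Option 3 eliminated.
Round 4: Option 1 13, Option 4 18, Option 6 31. Option 1 eliminated.
Round 5: Option 4 18, Option 6 44. Option 6 has a majority (≥32).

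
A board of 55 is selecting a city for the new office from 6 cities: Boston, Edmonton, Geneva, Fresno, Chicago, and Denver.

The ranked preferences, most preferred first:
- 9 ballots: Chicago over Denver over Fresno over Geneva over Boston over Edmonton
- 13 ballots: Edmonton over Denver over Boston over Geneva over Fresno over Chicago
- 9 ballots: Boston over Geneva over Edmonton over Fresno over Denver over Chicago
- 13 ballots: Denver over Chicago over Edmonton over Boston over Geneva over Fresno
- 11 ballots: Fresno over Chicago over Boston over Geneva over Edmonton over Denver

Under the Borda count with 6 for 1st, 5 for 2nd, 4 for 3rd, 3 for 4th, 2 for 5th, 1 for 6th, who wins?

Denver

Boston: 9×2 + 13×4 + 9×6 + 13×3 + 11×4 = 207
Edmonton: 9×1 + 13×6 + 9×4 + 13×4 + 11×2 = 197
Geneva: 9×3 + 13×3 + 9×5 + 13×2 + 11×3 = 170
Fresno: 9×4 + 13×2 + 9×3 + 13×1 + 11×6 = 168
Chicago: 9×6 + 13×1 + 9×1 + 13×5 + 11×5 = 196
Denver: 9×5 + 13×5 + 9×2 + 13×6 + 11×1 = 217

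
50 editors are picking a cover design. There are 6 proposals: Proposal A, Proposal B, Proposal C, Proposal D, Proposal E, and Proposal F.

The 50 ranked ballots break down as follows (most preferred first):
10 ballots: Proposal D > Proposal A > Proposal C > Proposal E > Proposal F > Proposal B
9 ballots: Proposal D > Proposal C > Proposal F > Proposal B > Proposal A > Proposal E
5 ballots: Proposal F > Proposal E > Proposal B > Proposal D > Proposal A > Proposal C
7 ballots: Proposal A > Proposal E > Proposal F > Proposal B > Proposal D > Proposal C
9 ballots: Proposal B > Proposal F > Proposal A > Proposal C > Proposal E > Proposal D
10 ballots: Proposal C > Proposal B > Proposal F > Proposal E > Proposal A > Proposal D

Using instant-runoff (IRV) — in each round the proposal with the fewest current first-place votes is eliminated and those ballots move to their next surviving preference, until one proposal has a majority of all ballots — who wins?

Round 1: Proposal A 7, Proposal B 9, Proposal C 10, Proposal D 19, Proposal E 0, Proposal F 5. Proposal E eliminated.
Round 2: Proposal A 7, Proposal B 9, Proposal C 10, Proposal D 19, Proposal F 5. Proposal F eliminated.
Round 3: Proposal A 7, Proposal B 14, Proposal C 10, Proposal D 19. Proposal A eliminated.
Round 4: Proposal B 21, Proposal C 10, Proposal D 19. Proposal C eliminated.
Round 5: Proposal B 31, Proposal D 19. Proposal B has a majority (≥26).

Proposal B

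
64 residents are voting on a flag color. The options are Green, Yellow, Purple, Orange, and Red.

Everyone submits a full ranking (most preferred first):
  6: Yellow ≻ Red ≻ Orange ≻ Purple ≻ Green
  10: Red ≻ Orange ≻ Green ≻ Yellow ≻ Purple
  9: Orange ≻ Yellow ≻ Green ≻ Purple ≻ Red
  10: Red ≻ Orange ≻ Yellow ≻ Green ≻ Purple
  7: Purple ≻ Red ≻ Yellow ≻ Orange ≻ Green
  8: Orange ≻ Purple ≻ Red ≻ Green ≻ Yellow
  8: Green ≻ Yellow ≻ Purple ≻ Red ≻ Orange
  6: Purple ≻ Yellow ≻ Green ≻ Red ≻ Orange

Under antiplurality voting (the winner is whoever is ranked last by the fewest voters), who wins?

Last-place votes: Green 13, Yellow 8, Purple 20, Orange 14, Red 9.

Yellow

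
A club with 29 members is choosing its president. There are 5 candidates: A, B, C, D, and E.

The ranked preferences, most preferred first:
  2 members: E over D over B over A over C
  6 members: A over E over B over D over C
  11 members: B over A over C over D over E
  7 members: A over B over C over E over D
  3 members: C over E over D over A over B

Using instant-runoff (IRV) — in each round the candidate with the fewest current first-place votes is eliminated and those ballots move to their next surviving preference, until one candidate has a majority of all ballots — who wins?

Round 1: A 13, B 11, C 3, D 0, E 2. D eliminated.
Round 2: A 13, B 11, C 3, E 2. E eliminated.
Round 3: A 13, B 13, C 3. C eliminated.
Round 4: A 16, B 13. A has a majority (≥15).

A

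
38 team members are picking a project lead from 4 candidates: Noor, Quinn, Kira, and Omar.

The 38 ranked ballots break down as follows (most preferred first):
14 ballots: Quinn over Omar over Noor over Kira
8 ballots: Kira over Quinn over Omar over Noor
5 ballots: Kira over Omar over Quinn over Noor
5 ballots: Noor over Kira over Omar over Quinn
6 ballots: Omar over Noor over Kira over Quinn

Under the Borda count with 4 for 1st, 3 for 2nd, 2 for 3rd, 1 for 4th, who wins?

Noor: 14×2 + 8×1 + 5×1 + 5×4 + 6×3 = 79
Quinn: 14×4 + 8×3 + 5×2 + 5×1 + 6×1 = 101
Kira: 14×1 + 8×4 + 5×4 + 5×3 + 6×2 = 93
Omar: 14×3 + 8×2 + 5×3 + 5×2 + 6×4 = 107

Omar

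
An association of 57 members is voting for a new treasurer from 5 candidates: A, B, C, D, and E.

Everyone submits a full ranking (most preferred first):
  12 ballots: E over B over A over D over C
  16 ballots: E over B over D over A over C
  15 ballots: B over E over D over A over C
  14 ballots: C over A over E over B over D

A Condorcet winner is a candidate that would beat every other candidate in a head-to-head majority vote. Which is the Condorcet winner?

E vs A: 43–14
E vs B: 42–15
E vs C: 43–14
E vs D: 57–0
E beats every other candidate.

E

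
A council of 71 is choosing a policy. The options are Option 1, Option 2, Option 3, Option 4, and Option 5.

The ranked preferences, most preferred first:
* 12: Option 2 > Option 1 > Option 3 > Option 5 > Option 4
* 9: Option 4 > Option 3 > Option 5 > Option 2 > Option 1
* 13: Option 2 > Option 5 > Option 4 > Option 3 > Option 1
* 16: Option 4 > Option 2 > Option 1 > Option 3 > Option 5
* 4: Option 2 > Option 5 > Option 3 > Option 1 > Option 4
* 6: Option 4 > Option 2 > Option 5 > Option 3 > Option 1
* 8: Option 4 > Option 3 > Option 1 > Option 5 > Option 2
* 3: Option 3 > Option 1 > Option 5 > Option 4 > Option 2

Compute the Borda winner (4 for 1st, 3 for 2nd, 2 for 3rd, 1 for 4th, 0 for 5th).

Option 2

Option 1: 12×3 + 9×0 + 13×0 + 16×2 + 4×1 + 6×0 + 8×2 + 3×3 = 97
Option 2: 12×4 + 9×1 + 13×4 + 16×3 + 4×4 + 6×3 + 8×0 + 3×0 = 191
Option 3: 12×2 + 9×3 + 13×1 + 16×1 + 4×2 + 6×1 + 8×3 + 3×4 = 130
Option 4: 12×0 + 9×4 + 13×2 + 16×4 + 4×0 + 6×4 + 8×4 + 3×1 = 185
Option 5: 12×1 + 9×2 + 13×3 + 16×0 + 4×3 + 6×2 + 8×1 + 3×2 = 107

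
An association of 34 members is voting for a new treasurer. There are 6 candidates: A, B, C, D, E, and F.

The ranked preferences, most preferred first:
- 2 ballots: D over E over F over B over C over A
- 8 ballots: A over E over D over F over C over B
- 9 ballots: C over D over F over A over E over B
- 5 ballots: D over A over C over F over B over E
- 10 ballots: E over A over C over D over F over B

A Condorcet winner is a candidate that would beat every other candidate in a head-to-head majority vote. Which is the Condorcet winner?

A

A vs B: 32–2
A vs C: 23–11
A vs D: 18–16
A vs E: 22–12
A vs F: 23–11
A beats every other candidate.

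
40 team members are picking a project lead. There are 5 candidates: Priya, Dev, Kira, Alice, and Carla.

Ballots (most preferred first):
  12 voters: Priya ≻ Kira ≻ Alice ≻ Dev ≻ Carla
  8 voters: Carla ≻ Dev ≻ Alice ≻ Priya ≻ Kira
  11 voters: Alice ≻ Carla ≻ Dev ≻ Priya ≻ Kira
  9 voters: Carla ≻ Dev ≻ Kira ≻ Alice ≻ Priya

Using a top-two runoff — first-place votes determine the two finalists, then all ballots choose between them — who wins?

Round 1 first-place votes: Priya 12, Dev 0, Kira 0, Alice 11, Carla 17. Carla and Priya advance.
Runoff: Carla is ranked above Priya on 28 ballots, Priya above Carla on 12.

Carla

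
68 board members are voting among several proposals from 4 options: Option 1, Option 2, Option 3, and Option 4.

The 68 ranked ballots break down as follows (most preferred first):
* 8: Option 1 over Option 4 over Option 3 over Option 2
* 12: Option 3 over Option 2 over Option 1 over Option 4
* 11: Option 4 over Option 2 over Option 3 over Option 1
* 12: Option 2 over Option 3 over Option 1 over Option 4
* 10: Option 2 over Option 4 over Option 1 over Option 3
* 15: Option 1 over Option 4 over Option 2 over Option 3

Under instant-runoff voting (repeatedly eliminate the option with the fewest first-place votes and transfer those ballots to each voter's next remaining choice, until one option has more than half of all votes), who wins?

Round 1: Option 1 23, Option 2 22, Option 3 12, Option 4 11. Option 4 eliminated.
Round 2: Option 1 23, Option 2 33, Option 3 12. Option 3 eliminated.
Round 3: Option 1 23, Option 2 45. Option 2 has a majority (≥35).

Option 2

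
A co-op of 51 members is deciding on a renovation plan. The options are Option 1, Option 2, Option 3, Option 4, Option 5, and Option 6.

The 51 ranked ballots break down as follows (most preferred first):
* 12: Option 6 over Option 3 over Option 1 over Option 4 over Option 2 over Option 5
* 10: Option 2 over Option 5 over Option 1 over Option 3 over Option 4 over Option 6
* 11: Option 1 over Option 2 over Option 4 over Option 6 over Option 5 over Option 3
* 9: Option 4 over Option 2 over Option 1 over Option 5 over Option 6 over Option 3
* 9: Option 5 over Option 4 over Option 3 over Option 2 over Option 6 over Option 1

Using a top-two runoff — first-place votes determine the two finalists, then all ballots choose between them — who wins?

Option 1

Round 1 first-place votes: Option 1 11, Option 2 10, Option 3 0, Option 4 9, Option 5 9, Option 6 12. Option 6 and Option 1 advance.
Runoff: Option 6 is ranked above Option 1 on 21 ballots, Option 1 above Option 6 on 30.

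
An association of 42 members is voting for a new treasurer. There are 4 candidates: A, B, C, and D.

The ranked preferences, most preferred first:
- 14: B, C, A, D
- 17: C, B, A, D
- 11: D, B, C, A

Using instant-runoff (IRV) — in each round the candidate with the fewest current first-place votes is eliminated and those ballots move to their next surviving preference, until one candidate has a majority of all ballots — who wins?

Round 1: A 0, B 14, C 17, D 11. A eliminated.
Round 2: B 14, C 17, D 11. D eliminated.
Round 3: B 25, C 17. B has a majority (≥22).

B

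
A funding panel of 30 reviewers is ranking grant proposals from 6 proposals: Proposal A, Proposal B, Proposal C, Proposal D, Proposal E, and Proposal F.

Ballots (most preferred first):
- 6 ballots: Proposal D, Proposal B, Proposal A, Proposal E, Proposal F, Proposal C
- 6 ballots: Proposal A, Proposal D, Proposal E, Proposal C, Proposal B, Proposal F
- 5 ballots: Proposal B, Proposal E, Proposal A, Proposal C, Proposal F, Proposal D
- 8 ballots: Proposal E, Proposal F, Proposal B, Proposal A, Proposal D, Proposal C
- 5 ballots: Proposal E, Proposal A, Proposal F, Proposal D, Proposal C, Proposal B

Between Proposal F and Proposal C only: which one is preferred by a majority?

Proposal F

Proposal F is ranked above Proposal C on 19 ballots; Proposal C above Proposal F on 11.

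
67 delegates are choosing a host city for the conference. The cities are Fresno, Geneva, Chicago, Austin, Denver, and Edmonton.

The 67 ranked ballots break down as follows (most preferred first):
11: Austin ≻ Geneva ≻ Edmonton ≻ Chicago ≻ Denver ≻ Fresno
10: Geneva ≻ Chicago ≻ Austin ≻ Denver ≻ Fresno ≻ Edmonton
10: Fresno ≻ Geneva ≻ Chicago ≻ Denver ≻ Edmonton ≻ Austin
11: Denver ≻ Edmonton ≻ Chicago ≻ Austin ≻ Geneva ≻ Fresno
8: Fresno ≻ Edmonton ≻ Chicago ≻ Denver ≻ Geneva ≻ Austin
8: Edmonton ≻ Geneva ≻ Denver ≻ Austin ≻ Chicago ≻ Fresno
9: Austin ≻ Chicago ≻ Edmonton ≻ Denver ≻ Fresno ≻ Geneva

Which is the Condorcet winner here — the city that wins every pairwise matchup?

Edmonton

Edmonton vs Fresno: 39–28
Edmonton vs Geneva: 36–31
Edmonton vs Chicago: 38–29
Edmonton vs Austin: 37–30
Edmonton vs Denver: 36–31
Edmonton beats every other city.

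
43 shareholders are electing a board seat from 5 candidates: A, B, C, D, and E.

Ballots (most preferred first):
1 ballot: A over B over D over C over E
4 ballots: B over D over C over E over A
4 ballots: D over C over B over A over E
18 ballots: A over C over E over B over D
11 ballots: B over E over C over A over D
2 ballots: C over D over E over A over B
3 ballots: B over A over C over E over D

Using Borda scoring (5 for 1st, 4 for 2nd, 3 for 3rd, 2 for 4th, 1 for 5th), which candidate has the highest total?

C

A: 1×5 + 4×1 + 4×2 + 18×5 + 11×2 + 2×2 + 3×4 = 145
B: 1×4 + 4×5 + 4×3 + 18×2 + 11×5 + 2×1 + 3×5 = 144
C: 1×2 + 4×3 + 4×4 + 18×4 + 11×3 + 2×5 + 3×3 = 154
D: 1×3 + 4×4 + 4×5 + 18×1 + 11×1 + 2×4 + 3×1 = 79
E: 1×1 + 4×2 + 4×1 + 18×3 + 11×4 + 2×3 + 3×2 = 123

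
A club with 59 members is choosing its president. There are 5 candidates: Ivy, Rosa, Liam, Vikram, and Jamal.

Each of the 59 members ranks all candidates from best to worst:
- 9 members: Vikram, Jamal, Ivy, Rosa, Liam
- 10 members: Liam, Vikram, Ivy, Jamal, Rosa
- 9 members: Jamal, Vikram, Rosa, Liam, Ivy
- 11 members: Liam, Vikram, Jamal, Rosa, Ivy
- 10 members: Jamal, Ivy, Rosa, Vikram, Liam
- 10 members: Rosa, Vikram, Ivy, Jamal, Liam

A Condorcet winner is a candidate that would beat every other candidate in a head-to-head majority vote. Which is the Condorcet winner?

Vikram

Vikram vs Ivy: 49–10
Vikram vs Rosa: 39–20
Vikram vs Liam: 38–21
Vikram vs Jamal: 40–19
Vikram beats every other candidate.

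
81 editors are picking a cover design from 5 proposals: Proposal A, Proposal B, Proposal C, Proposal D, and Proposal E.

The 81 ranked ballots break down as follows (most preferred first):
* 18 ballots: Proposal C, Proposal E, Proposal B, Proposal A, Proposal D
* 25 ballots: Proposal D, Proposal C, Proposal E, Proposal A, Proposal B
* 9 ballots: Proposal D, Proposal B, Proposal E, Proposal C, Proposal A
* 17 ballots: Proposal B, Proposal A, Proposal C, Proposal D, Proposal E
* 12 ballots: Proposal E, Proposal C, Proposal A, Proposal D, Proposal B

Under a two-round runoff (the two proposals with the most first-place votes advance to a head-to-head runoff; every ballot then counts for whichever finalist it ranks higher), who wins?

Proposal C

Round 1 first-place votes: Proposal A 0, Proposal B 17, Proposal C 18, Proposal D 34, Proposal E 12. Proposal D and Proposal C advance.
Runoff: Proposal D is ranked above Proposal C on 34 ballots, Proposal C above Proposal D on 47.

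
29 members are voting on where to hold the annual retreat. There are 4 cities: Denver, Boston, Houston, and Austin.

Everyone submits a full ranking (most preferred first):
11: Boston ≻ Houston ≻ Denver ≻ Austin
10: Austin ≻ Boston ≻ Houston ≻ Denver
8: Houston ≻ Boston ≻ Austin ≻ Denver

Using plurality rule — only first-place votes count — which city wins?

Boston

First-place votes: Denver 0, Boston 11, Houston 8, Austin 10.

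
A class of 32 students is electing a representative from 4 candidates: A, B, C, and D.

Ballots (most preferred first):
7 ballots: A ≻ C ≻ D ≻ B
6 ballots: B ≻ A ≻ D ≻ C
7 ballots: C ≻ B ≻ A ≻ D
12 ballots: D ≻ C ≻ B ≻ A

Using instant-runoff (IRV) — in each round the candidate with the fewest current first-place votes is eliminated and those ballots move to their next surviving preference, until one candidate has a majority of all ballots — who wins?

A

Round 1: A 7, B 6, C 7, D 12. B eliminated.
Round 2: A 13, C 7, D 12. C eliminated.
Round 3: A 20, D 12. A has a majority (≥17).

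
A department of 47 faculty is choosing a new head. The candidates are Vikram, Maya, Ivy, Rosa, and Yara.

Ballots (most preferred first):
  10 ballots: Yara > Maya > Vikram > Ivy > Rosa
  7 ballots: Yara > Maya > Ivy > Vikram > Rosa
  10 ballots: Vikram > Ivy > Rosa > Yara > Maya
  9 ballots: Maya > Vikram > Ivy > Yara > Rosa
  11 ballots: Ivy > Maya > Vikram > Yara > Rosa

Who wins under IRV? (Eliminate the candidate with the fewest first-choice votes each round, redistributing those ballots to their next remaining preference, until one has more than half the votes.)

Vikram

Round 1: Vikram 10, Maya 9, Ivy 11, Rosa 0, Yara 17. Rosa eliminated.
Round 2: Vikram 10, Maya 9, Ivy 11, Yara 17. Maya eliminated.
Round 3: Vikram 19, Ivy 11, Yara 17. Ivy eliminated.
Round 4: Vikram 30, Yara 17. Vikram has a majority (≥24).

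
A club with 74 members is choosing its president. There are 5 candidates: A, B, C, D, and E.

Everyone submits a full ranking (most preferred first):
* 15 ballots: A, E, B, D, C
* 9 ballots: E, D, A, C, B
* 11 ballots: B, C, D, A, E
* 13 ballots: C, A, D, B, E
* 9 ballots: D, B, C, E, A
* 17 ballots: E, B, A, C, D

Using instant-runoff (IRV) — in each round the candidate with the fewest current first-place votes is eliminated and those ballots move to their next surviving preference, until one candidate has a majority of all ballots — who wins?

Round 1: A 15, B 11, C 13, D 9, E 26. D eliminated.
Round 2: A 15, B 20, C 13, E 26. C eliminated.
Round 3: A 28, B 20, E 26. B eliminated.
Round 4: A 39, E 35. A has a majority (≥38).

A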